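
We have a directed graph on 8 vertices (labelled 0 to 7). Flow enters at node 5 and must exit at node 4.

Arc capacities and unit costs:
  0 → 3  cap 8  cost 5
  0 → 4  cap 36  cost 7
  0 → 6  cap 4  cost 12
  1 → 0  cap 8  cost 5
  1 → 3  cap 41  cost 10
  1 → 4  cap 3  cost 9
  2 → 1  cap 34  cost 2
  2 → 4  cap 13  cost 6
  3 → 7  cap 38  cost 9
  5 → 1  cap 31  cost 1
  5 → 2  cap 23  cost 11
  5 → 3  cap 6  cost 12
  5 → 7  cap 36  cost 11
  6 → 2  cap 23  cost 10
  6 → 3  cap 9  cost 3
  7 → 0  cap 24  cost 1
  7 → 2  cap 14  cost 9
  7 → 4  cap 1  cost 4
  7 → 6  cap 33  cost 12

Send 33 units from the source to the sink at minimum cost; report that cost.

Minimum cost for 33 units: 522

shortest-cost path #1: 5→1→4 push 3 @ unit cost 10 (adds 30)
shortest-cost path #2: 5→1→0→4 push 8 @ unit cost 13 (adds 104)
shortest-cost path #3: 5→7→4 push 1 @ unit cost 15 (adds 15)
shortest-cost path #4: 5→2→4 push 13 @ unit cost 17 (adds 221)
shortest-cost path #5: 5→7→0→4 push 8 @ unit cost 19 (adds 152)
total cost = 522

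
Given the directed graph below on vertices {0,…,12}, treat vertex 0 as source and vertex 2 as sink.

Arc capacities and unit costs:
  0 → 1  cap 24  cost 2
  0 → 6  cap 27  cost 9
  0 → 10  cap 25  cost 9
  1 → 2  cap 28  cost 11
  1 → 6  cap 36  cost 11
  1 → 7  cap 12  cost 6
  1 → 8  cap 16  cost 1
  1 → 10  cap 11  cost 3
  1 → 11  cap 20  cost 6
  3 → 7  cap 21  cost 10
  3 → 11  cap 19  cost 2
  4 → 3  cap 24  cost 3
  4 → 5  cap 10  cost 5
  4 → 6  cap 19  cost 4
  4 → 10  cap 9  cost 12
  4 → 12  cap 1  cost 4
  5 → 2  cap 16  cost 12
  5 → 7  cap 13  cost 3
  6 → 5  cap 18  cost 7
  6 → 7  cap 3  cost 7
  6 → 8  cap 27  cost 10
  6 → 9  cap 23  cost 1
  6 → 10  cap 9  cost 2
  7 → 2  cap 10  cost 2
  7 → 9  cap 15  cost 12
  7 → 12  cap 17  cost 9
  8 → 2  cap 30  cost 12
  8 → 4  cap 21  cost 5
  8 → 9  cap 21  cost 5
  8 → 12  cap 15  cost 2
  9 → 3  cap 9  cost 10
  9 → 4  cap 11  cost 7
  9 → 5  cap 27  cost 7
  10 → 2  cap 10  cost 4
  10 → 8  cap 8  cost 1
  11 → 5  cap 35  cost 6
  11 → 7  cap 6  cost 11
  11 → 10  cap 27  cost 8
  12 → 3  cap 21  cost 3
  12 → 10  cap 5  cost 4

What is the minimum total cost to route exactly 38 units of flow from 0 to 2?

Minimum cost for 38 units: 497

shortest-cost path #1: 0→1→10→2 push 10 @ unit cost 9 (adds 90)
shortest-cost path #2: 0→1→7→2 push 10 @ unit cost 10 (adds 100)
shortest-cost path #3: 0→1→2 push 4 @ unit cost 13 (adds 52)
shortest-cost path #4: 0→10→1→2 push 10 @ unit cost 17 (adds 170)
shortest-cost path #5: 0→6→7→1→2 push 3 @ unit cost 21 (adds 63)
shortest-cost path #6: 0→10→8→2 push 1 @ unit cost 22 (adds 22)
total cost = 497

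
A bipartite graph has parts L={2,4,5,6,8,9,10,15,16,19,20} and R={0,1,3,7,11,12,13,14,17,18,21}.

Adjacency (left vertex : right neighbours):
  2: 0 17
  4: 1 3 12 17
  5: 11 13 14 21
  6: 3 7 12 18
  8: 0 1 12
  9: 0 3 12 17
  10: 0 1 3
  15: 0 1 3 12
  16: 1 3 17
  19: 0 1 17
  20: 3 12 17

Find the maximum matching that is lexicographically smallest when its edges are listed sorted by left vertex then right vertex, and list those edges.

Lex-smallest maximum matching: {(2,0), (4,1), (5,11), (6,7), (8,12), (9,3), (16,17)}

|M| = 7 (so the lex-smallest maximum matching has 7 edges)
process left vertices in ascending order; for each, take the smallest-labelled available neighbour that still permits 7 edges overall, or leave it unmatched if none does
lex-smallest matching: {2-0, 4-1, 5-11, 6-7, 8-12, 9-3, 16-17}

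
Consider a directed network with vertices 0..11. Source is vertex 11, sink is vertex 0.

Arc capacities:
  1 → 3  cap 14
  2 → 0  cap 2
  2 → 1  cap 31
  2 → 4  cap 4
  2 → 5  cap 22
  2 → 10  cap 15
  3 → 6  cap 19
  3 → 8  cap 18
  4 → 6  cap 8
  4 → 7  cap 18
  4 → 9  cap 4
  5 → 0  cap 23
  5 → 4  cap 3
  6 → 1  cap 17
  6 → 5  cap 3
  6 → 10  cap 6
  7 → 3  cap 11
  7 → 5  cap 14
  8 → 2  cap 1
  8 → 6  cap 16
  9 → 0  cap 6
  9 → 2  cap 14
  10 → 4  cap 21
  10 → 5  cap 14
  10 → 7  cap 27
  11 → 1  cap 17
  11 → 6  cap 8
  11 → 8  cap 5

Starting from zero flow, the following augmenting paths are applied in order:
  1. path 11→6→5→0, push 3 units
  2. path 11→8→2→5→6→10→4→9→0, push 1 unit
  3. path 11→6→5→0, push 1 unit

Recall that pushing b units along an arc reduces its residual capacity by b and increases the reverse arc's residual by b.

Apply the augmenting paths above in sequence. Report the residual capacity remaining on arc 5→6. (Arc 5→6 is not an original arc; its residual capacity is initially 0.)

Residual capacity of (5,6): 3

after path 1 (11→6→5→0, push 3): res(5,6)=3
after path 2 (11→8→2→5→6→10→4→9→0, push 1): res(5,6)=2
after path 3 (11→6→5→0, push 1): res(5,6)=3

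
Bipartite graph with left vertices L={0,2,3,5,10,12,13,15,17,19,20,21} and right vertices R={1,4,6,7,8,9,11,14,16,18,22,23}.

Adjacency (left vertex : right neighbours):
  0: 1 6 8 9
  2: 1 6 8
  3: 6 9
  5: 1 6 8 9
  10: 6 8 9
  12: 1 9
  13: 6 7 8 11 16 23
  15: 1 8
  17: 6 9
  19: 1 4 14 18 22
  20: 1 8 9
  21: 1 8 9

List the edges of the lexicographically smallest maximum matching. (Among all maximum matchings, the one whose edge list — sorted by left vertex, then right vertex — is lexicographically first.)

Lex-smallest maximum matching: {(0,1), (2,6), (3,9), (5,8), (13,7), (19,4)}

|M| = 6 (so the lex-smallest maximum matching has 6 edges)
process left vertices in ascending order; for each, take the smallest-labelled available neighbour that still permits 6 edges overall, or leave it unmatched if none does
lex-smallest matching: {0-1, 2-6, 3-9, 5-8, 13-7, 19-4}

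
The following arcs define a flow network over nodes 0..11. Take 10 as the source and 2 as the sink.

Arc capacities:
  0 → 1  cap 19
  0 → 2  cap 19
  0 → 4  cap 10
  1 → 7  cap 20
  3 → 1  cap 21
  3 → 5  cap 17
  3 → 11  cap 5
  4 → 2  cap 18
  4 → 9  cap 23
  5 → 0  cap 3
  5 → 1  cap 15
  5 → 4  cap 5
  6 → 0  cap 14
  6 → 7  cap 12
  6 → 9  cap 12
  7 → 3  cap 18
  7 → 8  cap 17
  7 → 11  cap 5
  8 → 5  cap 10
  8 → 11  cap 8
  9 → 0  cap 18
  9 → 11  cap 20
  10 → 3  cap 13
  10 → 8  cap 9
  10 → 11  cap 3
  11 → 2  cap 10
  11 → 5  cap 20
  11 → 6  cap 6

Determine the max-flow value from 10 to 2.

Maximum flow value: 24

augment #1: 10→11→2 bottleneck 3, total now 3
augment #2: 10→3→11→2 bottleneck 5, total now 8
augment #3: 10→8→11→2 bottleneck 2, total now 10
augment #4: 10→3→5→0→2 bottleneck 3, total now 13
augment #5: 10→3→5→4→2 bottleneck 5, total now 18
augment #6: 10→8→11→6→0→2 bottleneck 6, total now 24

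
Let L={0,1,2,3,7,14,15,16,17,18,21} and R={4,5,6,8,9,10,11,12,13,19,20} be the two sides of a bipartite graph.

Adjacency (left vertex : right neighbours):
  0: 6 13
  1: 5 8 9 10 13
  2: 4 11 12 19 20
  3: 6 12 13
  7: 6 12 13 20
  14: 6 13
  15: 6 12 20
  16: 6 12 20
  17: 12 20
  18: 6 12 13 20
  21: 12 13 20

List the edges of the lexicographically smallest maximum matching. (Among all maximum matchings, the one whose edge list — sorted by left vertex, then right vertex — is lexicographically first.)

|M| = 6 (so the lex-smallest maximum matching has 6 edges)
process left vertices in ascending order; for each, take the smallest-labelled available neighbour that still permits 6 edges overall, or leave it unmatched if none does
lex-smallest matching: {0-6, 1-5, 2-4, 3-12, 7-13, 15-20}

Lex-smallest maximum matching: {(0,6), (1,5), (2,4), (3,12), (7,13), (15,20)}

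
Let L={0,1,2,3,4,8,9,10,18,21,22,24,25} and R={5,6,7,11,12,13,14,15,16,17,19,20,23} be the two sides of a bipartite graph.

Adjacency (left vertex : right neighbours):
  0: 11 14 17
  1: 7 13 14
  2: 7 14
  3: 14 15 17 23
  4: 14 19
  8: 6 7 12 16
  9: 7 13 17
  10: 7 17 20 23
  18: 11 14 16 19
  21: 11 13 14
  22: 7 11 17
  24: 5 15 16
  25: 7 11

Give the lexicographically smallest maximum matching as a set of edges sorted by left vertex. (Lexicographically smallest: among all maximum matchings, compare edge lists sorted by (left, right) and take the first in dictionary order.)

|M| = 11 (so the lex-smallest maximum matching has 11 edges)
process left vertices in ascending order; for each, take the smallest-labelled available neighbour that still permits 11 edges overall, or leave it unmatched if none does
lex-smallest matching: {0-11, 1-7, 2-14, 3-15, 4-19, 8-6, 9-13, 10-20, 18-16, 22-17, 24-5}

Lex-smallest maximum matching: {(0,11), (1,7), (2,14), (3,15), (4,19), (8,6), (9,13), (10,20), (18,16), (22,17), (24,5)}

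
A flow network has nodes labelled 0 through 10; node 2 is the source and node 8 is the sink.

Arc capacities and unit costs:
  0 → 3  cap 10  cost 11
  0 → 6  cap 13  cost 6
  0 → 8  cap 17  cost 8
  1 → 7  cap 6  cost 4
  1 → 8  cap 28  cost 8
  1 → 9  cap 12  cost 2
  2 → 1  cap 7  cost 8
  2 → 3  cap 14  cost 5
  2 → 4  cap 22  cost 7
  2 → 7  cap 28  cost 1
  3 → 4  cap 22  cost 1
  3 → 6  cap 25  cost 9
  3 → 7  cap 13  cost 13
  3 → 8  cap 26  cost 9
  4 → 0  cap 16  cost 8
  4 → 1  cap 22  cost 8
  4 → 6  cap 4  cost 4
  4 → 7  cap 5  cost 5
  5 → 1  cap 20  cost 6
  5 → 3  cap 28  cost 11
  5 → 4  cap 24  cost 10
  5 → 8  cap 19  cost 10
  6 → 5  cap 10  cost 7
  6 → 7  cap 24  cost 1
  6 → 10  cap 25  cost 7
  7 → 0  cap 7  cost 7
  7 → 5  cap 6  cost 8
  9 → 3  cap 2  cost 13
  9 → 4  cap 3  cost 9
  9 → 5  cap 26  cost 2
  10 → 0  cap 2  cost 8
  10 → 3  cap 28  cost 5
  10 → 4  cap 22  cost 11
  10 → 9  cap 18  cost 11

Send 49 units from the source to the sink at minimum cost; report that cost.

shortest-cost path #1: 2→3→8 push 14 @ unit cost 14 (adds 196)
shortest-cost path #2: 2→7→0→8 push 7 @ unit cost 16 (adds 112)
shortest-cost path #3: 2→1→8 push 7 @ unit cost 16 (adds 112)
shortest-cost path #4: 2→7→5→8 push 6 @ unit cost 19 (adds 114)
shortest-cost path #5: 2→4→0→8 push 10 @ unit cost 23 (adds 230)
shortest-cost path #6: 2→4→1→8 push 5 @ unit cost 23 (adds 115)
total cost = 879

Minimum cost for 49 units: 879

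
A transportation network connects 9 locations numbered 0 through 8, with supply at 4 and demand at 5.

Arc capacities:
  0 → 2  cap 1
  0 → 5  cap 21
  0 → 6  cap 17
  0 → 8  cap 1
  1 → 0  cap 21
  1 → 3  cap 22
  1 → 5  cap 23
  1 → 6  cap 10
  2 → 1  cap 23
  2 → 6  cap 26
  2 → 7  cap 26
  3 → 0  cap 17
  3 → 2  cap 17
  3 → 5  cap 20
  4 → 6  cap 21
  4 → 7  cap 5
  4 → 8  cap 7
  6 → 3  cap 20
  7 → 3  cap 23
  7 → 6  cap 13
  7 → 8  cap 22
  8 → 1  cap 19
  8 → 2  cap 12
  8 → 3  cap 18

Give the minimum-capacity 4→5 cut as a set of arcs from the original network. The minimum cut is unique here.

Min-cut arcs: {(4,7), (4,8), (6,3)} (total capacity 32)

augment #1: 4→6→3→5 push 20
augment #2: 4→8→1→5 push 7
augment #3: 4→7→3→0→5 push 5
max flow = 32; residual-reachable set from 4 gives S-side
cut edges (S→T): {(4,7), (4,8), (6,3)} total cap 32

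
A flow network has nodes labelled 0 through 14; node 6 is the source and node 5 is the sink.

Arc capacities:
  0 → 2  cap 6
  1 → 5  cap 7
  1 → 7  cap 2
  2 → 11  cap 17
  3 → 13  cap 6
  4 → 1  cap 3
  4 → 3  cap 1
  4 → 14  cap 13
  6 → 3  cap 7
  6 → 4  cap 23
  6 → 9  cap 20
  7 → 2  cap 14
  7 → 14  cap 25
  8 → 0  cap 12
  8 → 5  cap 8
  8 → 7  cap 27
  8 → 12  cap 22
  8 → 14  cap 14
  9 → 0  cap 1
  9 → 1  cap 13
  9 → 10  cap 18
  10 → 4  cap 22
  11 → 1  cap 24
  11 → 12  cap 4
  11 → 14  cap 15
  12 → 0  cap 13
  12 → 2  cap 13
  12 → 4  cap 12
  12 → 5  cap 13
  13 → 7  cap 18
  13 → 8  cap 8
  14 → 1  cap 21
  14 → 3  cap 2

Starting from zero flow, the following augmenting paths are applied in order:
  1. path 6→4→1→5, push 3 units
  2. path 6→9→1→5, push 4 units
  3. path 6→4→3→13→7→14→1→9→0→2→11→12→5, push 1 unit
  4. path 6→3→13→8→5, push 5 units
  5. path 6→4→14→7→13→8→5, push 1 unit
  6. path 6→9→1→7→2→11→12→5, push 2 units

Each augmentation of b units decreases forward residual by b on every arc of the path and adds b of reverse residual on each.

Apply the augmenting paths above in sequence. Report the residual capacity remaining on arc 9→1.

after path 1 (6→4→1→5, push 3): res(9,1)=13
after path 2 (6→9→1→5, push 4): res(9,1)=9
after path 3 (6→4→3→13→7→14→1→9→0→2→11→12→5, push 1): res(9,1)=10
after path 4 (6→3→13→8→5, push 5): res(9,1)=10
after path 5 (6→4→14→7→13→8→5, push 1): res(9,1)=10
after path 6 (6→9→1→7→2→11→12→5, push 2): res(9,1)=8

Residual capacity of (9,1): 8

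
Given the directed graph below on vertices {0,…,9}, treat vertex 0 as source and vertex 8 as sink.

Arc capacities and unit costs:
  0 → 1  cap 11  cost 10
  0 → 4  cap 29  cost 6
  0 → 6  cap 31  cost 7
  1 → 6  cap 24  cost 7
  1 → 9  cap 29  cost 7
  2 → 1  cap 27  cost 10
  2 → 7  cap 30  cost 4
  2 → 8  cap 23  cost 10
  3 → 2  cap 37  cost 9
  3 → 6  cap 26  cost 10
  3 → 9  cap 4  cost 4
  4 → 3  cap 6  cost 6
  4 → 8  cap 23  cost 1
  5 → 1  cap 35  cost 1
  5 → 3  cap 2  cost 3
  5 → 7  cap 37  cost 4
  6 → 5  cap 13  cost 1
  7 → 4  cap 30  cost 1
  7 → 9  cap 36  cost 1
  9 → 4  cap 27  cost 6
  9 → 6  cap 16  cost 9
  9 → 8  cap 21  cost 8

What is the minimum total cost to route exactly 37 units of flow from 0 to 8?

shortest-cost path #1: 0→4→8 push 23 @ unit cost 7 (adds 161)
shortest-cost path #2: 0→6→5→7→9→8 push 13 @ unit cost 21 (adds 273)
shortest-cost path #3: 0→4→3→9→8 push 1 @ unit cost 24 (adds 24)
total cost = 458

Minimum cost for 37 units: 458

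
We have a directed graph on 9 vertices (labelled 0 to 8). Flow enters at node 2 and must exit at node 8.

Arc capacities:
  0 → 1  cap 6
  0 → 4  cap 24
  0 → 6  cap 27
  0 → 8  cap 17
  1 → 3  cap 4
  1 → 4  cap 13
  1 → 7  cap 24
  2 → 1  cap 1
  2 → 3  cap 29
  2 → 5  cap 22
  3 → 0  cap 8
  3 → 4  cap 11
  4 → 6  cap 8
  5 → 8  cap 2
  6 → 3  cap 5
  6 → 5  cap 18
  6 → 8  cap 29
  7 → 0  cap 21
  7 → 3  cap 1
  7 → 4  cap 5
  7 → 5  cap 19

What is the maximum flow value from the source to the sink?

augment #1: 2→5→8 bottleneck 2, total now 2
augment #2: 2→3→0→8 bottleneck 8, total now 10
augment #3: 2→1→4→6→8 bottleneck 1, total now 11
augment #4: 2→3→4→6→8 bottleneck 7, total now 18
augment #5: 2→3→4→1→7→0→8 bottleneck 1, total now 19

Maximum flow value: 19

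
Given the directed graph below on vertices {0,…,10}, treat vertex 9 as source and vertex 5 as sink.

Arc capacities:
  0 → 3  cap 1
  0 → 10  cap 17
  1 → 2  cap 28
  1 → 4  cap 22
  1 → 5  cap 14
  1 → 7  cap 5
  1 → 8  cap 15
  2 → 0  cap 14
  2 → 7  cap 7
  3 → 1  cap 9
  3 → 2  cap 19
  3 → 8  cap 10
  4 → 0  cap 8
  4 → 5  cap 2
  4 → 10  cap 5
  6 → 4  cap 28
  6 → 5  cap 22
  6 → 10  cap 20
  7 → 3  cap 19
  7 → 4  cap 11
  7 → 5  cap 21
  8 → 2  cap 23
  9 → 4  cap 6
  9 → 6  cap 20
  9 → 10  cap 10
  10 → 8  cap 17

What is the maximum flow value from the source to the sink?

Maximum flow value: 30

augment #1: 9→4→5 bottleneck 2, total now 2
augment #2: 9→6→5 bottleneck 20, total now 22
augment #3: 9→4→0→3→1→5 bottleneck 1, total now 23
augment #4: 9→10→8→2→7→5 bottleneck 7, total now 30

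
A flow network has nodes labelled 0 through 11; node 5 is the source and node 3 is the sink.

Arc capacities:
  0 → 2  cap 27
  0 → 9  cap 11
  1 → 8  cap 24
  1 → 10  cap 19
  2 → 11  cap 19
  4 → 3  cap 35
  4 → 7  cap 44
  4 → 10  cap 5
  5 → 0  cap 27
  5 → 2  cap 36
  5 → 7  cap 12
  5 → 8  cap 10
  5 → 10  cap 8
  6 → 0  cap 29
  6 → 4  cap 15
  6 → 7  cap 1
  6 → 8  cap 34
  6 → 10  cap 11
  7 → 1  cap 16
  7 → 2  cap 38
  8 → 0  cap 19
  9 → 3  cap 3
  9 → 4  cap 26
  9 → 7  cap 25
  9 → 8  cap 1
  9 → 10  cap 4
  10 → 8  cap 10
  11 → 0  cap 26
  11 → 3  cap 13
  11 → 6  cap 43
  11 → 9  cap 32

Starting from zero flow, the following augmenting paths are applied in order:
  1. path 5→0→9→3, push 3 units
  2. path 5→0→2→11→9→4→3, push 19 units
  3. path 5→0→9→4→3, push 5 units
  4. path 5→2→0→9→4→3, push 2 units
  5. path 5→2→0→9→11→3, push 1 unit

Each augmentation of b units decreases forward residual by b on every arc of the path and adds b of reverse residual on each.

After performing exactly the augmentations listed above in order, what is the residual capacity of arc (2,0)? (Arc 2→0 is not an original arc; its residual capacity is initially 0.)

Residual capacity of (2,0): 16

after path 1 (5→0→9→3, push 3): res(2,0)=0
after path 2 (5→0→2→11→9→4→3, push 19): res(2,0)=19
after path 3 (5→0→9→4→3, push 5): res(2,0)=19
after path 4 (5→2→0→9→4→3, push 2): res(2,0)=17
after path 5 (5→2→0→9→11→3, push 1): res(2,0)=16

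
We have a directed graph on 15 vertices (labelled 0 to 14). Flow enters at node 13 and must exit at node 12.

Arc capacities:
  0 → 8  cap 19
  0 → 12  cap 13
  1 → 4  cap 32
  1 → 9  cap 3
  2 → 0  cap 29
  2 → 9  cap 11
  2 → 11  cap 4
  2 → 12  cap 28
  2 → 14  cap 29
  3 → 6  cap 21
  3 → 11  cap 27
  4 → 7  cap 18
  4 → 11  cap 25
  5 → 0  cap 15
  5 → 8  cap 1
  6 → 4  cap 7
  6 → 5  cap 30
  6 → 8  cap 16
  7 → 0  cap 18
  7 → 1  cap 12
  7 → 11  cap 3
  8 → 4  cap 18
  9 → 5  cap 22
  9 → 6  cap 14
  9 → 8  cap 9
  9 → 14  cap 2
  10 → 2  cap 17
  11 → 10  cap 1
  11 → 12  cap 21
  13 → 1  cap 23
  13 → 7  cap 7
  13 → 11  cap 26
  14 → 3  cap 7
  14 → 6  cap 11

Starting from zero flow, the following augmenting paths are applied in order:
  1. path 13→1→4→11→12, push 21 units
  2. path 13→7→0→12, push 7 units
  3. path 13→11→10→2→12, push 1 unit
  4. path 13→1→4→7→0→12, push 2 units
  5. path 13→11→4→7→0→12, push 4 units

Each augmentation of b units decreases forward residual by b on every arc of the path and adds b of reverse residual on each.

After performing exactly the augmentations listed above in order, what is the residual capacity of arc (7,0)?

after path 1 (13→1→4→11→12, push 21): res(7,0)=18
after path 2 (13→7→0→12, push 7): res(7,0)=11
after path 3 (13→11→10→2→12, push 1): res(7,0)=11
after path 4 (13→1→4→7→0→12, push 2): res(7,0)=9
after path 5 (13→11→4→7→0→12, push 4): res(7,0)=5

Residual capacity of (7,0): 5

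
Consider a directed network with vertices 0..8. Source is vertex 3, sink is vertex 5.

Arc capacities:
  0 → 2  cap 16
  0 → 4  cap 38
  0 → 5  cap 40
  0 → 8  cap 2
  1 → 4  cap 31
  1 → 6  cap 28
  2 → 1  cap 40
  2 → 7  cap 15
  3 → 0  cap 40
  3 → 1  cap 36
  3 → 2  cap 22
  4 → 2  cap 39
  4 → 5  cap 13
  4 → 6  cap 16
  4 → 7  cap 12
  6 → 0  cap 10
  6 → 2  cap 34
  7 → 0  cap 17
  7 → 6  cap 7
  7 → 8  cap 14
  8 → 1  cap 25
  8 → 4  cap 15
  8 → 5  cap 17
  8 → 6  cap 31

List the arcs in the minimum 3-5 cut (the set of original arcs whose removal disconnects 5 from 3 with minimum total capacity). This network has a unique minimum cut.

Min-cut arcs: {(0,5), (0,8), (4,5), (7,8)} (total capacity 69)

augment #1: 3→0→5 push 40
augment #2: 3→1→4→5 push 13
augment #3: 3→2→7→8→5 push 14
augment #4: 3→1→6→0→8→5 push 2
max flow = 69; residual-reachable set from 3 gives S-side
cut edges (S→T): {(0,5), (0,8), (4,5), (7,8)} total cap 69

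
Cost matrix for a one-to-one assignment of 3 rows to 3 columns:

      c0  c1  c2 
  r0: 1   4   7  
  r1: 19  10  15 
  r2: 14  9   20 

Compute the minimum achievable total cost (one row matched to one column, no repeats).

optimal assignment: row0→col0 (cost 1), row1→col2 (cost 15), row2→col1 (cost 9)
total = 1 + 15 + 9 = 25

Minimum assignment cost: 25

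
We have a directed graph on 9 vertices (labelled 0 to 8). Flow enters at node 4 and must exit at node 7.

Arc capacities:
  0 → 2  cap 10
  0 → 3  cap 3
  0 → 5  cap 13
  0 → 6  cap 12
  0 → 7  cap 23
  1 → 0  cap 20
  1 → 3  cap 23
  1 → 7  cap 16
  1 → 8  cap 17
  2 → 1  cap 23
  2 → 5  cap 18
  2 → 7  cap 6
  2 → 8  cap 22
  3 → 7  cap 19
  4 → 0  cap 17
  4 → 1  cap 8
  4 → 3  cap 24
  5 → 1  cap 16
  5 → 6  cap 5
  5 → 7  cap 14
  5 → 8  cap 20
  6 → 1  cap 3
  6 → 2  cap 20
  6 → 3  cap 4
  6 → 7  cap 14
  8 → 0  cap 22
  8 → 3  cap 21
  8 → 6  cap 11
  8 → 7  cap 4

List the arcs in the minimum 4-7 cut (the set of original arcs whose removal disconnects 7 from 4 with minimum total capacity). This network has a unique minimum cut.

augment #1: 4→0→7 push 17
augment #2: 4→1→7 push 8
augment #3: 4→3→7 push 19
max flow = 44; residual-reachable set from 4 gives S-side
cut edges (S→T): {(3,7), (4,0), (4,1)} total cap 44

Min-cut arcs: {(3,7), (4,0), (4,1)} (total capacity 44)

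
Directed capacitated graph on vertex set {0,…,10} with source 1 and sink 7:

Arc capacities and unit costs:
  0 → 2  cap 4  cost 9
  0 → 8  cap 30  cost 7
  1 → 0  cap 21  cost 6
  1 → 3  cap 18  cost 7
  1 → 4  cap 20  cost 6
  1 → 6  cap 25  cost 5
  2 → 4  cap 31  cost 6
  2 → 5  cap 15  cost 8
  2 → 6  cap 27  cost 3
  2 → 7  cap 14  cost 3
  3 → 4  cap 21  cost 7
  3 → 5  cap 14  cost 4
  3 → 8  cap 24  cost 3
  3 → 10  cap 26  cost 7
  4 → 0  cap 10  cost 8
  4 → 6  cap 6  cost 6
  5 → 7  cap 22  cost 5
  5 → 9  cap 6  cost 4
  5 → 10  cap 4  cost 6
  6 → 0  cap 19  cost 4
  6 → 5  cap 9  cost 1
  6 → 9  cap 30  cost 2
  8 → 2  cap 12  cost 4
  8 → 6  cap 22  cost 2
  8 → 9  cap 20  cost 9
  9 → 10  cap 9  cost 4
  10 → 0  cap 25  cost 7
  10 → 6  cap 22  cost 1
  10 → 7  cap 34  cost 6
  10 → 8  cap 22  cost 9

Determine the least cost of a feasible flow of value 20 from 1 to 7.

Minimum cost for 20 units: 275

shortest-cost path #1: 1→6→5→7 push 9 @ unit cost 11 (adds 99)
shortest-cost path #2: 1→3→5→7 push 11 @ unit cost 16 (adds 176)
total cost = 275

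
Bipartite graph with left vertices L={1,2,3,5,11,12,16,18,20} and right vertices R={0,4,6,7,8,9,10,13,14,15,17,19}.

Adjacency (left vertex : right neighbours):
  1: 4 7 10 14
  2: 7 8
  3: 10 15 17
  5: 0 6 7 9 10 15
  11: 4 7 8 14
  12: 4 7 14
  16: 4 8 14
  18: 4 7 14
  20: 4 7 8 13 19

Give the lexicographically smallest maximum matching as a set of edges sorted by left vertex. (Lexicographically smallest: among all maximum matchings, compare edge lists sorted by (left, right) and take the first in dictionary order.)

Lex-smallest maximum matching: {(1,10), (2,7), (3,15), (5,0), (11,4), (12,14), (16,8), (20,13)}

|M| = 8 (so the lex-smallest maximum matching has 8 edges)
process left vertices in ascending order; for each, take the smallest-labelled available neighbour that still permits 8 edges overall, or leave it unmatched if none does
lex-smallest matching: {1-10, 2-7, 3-15, 5-0, 11-4, 12-14, 16-8, 20-13}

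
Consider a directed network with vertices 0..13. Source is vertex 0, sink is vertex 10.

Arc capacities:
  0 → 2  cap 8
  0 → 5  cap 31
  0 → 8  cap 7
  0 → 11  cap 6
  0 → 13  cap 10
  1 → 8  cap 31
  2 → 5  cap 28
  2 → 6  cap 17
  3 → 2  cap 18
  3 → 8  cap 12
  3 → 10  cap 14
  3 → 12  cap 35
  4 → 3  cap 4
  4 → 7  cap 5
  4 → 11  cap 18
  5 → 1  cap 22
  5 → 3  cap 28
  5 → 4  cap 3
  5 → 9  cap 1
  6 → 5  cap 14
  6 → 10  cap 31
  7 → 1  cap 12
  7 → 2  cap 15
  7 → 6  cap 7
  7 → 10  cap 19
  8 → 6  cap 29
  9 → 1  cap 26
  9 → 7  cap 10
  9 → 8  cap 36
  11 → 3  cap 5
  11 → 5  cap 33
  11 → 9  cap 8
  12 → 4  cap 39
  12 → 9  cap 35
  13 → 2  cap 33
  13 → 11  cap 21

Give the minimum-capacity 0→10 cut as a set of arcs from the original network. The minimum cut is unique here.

Min-cut arcs: {(3,10), (4,7), (6,10), (9,7)} (total capacity 60)

augment #1: 0→2→6→10 push 8
augment #2: 0→5→3→10 push 14
augment #3: 0→8→6→10 push 7
augment #4: 0→5→4→7→10 push 3
augment #5: 0→5→9→7→10 push 1
augment #6: 0→11→9→7→10 push 6
augment #7: 0→13→2→6→10 push 9
augment #8: 0→5→1→8→6→10 push 7
augment #9: 0→13→11→9→7→10 push 1
augment #10: 0→5→3→12→4→7→10 push 2
augment #11: 0→5→3→12→9→7→10 push 2
max flow = 60; residual-reachable set from 0 gives S-side
cut edges (S→T): {(3,10), (4,7), (6,10), (9,7)} total cap 60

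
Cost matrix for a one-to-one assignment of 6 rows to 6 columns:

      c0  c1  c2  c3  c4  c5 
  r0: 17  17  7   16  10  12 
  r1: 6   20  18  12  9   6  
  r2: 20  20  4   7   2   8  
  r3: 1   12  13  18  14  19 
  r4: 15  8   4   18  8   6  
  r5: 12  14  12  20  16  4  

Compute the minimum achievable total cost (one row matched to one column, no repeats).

optimal assignment: row0→col2 (cost 7), row1→col3 (cost 12), row2→col4 (cost 2), row3→col0 (cost 1), row4→col1 (cost 8), row5→col5 (cost 4)
total = 7 + 12 + 2 + 1 + 8 + 4 = 34

Minimum assignment cost: 34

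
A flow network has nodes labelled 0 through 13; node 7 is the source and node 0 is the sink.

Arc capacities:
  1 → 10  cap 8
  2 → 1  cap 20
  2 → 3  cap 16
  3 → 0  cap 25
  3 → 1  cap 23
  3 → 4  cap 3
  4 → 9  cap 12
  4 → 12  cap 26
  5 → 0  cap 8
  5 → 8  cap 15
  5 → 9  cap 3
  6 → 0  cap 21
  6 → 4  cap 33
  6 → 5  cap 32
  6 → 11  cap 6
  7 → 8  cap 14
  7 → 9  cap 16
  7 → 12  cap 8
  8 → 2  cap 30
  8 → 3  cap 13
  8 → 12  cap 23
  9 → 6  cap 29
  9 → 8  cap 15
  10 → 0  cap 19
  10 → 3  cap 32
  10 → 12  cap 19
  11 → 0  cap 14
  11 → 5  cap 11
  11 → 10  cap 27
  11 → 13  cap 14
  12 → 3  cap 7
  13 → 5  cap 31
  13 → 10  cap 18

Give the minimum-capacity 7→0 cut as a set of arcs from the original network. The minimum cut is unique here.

Min-cut arcs: {(7,8), (7,9), (12,3)} (total capacity 37)

augment #1: 7→8→3→0 push 13
augment #2: 7→9→6→0 push 16
augment #3: 7→12→3→0 push 7
augment #4: 7→8→2→3→0 push 1
max flow = 37; residual-reachable set from 7 gives S-side
cut edges (S→T): {(7,8), (7,9), (12,3)} total cap 37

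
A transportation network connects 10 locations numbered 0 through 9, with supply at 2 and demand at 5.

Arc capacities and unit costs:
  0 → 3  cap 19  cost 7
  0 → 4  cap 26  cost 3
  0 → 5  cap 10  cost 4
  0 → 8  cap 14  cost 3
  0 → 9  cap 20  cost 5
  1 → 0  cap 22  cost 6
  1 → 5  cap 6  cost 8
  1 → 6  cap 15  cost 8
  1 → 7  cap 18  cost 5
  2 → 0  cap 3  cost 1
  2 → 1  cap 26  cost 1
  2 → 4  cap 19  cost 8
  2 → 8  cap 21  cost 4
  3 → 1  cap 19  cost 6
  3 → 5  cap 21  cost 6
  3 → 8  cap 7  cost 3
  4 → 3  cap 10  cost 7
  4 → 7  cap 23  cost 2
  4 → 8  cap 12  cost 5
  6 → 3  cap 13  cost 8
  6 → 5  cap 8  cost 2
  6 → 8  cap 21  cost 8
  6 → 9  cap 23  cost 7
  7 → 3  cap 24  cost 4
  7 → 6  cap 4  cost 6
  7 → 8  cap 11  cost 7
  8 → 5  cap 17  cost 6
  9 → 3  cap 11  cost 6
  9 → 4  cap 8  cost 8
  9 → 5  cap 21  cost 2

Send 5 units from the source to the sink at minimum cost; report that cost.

Minimum cost for 5 units: 33

shortest-cost path #1: 2→0→5 push 3 @ unit cost 5 (adds 15)
shortest-cost path #2: 2→1→5 push 2 @ unit cost 9 (adds 18)
total cost = 33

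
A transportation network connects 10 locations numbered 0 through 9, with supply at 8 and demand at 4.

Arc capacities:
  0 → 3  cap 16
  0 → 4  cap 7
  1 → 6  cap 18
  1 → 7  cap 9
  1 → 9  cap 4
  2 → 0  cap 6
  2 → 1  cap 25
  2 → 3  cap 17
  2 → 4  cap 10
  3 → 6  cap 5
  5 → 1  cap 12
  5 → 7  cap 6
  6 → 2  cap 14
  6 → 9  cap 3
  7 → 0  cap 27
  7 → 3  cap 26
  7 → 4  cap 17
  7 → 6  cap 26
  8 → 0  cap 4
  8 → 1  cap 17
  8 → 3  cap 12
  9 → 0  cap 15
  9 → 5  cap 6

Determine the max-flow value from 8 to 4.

augment #1: 8→0→4 bottleneck 4, total now 4
augment #2: 8→1→7→4 bottleneck 9, total now 13
augment #3: 8→1→6→2→4 bottleneck 8, total now 21
augment #4: 8→3→6→2→4 bottleneck 2, total now 23
augment #5: 8→3→6→2→0→4 bottleneck 3, total now 26

Maximum flow value: 26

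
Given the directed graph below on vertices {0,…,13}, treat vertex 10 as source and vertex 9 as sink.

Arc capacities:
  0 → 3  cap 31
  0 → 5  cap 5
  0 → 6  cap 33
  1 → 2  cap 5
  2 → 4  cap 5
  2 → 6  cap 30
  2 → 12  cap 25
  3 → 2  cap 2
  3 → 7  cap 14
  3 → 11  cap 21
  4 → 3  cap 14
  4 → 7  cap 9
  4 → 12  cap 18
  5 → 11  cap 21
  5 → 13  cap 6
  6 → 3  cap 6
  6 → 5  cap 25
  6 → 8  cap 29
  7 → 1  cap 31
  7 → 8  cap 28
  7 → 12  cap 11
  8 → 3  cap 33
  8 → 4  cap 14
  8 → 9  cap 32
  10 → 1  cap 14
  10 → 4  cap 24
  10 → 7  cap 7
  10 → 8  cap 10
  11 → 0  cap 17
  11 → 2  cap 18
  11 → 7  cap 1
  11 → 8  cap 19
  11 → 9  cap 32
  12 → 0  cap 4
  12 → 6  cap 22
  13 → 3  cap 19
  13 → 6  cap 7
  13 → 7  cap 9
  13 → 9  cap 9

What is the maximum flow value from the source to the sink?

augment #1: 10→8→9 bottleneck 10, total now 10
augment #2: 10→7→8→9 bottleneck 7, total now 17
augment #3: 10→4→3→11→9 bottleneck 14, total now 31
augment #4: 10→4→7→8→9 bottleneck 9, total now 40
augment #5: 10→1→2→6→8→9 bottleneck 5, total now 45
augment #6: 10→4→12→6→8→9 bottleneck 1, total now 46

Maximum flow value: 46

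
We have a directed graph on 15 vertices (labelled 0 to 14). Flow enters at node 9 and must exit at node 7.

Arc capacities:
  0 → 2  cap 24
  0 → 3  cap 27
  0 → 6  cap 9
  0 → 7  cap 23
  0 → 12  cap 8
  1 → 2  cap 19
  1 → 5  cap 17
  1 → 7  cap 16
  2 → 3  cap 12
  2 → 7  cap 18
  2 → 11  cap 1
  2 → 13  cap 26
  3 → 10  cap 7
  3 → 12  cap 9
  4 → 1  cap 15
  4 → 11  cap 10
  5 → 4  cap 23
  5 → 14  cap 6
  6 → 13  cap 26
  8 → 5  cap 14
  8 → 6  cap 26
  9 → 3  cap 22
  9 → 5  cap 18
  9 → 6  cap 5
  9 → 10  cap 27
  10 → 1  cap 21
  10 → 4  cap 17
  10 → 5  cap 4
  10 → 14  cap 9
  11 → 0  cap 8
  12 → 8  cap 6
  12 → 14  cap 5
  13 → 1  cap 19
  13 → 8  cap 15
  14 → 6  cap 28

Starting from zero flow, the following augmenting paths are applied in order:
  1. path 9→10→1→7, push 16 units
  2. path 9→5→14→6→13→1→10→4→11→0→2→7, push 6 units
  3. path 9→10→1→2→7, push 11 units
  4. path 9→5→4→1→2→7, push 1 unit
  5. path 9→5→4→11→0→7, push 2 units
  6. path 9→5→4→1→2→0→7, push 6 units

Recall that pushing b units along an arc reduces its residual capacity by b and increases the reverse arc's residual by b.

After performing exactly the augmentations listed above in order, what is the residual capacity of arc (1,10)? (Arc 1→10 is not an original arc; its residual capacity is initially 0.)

Residual capacity of (1,10): 21

after path 1 (9→10→1→7, push 16): res(1,10)=16
after path 2 (9→5→14→6→13→1→10→4→11→0→2→7, push 6): res(1,10)=10
after path 3 (9→10→1→2→7, push 11): res(1,10)=21
after path 4 (9→5→4→1→2→7, push 1): res(1,10)=21
after path 5 (9→5→4→11→0→7, push 2): res(1,10)=21
after path 6 (9→5→4→1→2→0→7, push 6): res(1,10)=21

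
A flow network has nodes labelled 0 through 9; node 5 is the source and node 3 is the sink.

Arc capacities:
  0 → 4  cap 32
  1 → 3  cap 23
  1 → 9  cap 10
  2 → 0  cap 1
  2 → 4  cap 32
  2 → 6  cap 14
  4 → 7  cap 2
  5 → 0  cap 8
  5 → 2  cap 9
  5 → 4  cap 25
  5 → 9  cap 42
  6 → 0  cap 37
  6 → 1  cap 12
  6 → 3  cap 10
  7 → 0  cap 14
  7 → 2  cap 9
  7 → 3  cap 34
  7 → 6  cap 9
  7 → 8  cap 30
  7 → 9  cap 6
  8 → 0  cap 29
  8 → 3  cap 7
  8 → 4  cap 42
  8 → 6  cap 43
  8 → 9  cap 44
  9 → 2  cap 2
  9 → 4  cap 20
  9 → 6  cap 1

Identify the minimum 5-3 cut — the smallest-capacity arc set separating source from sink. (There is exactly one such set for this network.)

augment #1: 5→2→6→3 push 9
augment #2: 5→4→7→3 push 2
augment #3: 5→9→6→3 push 1
augment #4: 5→9→2→6→1→3 push 2
max flow = 14; residual-reachable set from 5 gives S-side
cut edges (S→T): {(4,7), (5,2), (9,2), (9,6)} total cap 14

Min-cut arcs: {(4,7), (5,2), (9,2), (9,6)} (total capacity 14)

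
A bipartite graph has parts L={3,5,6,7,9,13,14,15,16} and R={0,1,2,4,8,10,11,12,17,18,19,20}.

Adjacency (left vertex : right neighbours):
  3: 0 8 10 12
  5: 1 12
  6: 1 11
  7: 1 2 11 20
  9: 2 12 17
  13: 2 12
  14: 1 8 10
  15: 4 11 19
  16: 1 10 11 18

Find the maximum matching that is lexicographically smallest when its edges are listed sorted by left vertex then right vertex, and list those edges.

|M| = 9 (so the lex-smallest maximum matching has 9 edges)
process left vertices in ascending order; for each, take the smallest-labelled available neighbour that still permits 9 edges overall, or leave it unmatched if none does
lex-smallest matching: {3-0, 5-1, 6-11, 7-2, 9-17, 13-12, 14-8, 15-4, 16-10}

Lex-smallest maximum matching: {(3,0), (5,1), (6,11), (7,2), (9,17), (13,12), (14,8), (15,4), (16,10)}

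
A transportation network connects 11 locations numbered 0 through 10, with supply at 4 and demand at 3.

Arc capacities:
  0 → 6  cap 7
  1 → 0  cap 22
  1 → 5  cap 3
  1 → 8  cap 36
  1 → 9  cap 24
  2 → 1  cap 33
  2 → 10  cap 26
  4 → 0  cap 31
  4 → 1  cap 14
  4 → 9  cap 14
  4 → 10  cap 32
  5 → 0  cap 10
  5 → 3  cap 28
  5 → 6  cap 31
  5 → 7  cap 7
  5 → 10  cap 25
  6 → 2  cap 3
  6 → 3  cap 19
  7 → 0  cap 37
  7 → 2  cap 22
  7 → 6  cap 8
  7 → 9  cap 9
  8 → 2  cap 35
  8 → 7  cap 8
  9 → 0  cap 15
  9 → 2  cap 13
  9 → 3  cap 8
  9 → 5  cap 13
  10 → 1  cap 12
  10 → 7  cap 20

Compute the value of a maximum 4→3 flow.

Maximum flow value: 39

augment #1: 4→9→3 bottleneck 8, total now 8
augment #2: 4→0→6→3 bottleneck 7, total now 15
augment #3: 4→1→5→3 bottleneck 3, total now 18
augment #4: 4→9→5→3 bottleneck 6, total now 24
augment #5: 4→1→9→5→3 bottleneck 7, total now 31
augment #6: 4→10→7→6→3 bottleneck 8, total now 39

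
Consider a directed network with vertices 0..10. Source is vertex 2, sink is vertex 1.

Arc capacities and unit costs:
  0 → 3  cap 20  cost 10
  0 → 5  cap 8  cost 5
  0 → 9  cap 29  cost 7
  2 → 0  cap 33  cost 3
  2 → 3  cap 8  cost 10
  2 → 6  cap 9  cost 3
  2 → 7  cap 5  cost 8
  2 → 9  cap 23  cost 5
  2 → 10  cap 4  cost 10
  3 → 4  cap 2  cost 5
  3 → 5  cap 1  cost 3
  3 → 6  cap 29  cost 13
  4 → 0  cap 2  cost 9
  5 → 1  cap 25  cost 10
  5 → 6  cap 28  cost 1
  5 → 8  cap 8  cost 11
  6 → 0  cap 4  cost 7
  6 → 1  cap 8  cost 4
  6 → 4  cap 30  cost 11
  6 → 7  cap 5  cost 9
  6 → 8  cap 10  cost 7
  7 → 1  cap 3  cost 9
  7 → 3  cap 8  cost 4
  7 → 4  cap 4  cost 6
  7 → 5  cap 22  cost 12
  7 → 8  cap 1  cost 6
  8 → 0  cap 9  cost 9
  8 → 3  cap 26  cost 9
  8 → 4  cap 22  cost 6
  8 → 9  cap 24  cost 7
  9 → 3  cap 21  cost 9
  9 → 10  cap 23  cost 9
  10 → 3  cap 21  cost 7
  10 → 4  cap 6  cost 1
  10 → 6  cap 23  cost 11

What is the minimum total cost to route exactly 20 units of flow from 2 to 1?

shortest-cost path #1: 2→6→1 push 8 @ unit cost 7 (adds 56)
shortest-cost path #2: 2→7→1 push 3 @ unit cost 17 (adds 51)
shortest-cost path #3: 2→0→5→1 push 8 @ unit cost 18 (adds 144)
shortest-cost path #4: 2→3→5→1 push 1 @ unit cost 23 (adds 23)
total cost = 274

Minimum cost for 20 units: 274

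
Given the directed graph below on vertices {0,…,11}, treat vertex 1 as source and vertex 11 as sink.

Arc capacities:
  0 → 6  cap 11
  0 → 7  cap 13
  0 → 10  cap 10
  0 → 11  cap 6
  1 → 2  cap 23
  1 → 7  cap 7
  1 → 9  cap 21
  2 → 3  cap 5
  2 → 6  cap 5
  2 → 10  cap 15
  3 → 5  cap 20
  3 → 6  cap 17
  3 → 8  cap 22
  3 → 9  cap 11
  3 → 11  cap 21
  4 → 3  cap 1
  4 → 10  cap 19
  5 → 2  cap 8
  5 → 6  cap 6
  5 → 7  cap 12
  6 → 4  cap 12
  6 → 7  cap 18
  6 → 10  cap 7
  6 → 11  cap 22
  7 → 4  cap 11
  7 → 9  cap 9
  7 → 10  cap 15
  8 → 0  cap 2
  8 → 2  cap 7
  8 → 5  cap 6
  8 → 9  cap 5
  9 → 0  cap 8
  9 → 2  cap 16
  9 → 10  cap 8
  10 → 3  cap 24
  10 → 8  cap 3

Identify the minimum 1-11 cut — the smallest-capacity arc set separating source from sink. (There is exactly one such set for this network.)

augment #1: 1→2→3→11 push 5
augment #2: 1→2→6→11 push 5
augment #3: 1→9→0→11 push 6
augment #4: 1→2→10→3→11 push 13
augment #5: 1→7→4→3→11 push 1
augment #6: 1→7→10→3→11 push 2
augment #7: 1→9→0→6→11 push 2
augment #8: 1→7→10→3→6→11 push 4
augment #9: 1→9→10→3→6→11 push 5
augment #10: 1→9→10→8→0→6→11 push 2
augment #11: 1→9→10→8→5→6→11 push 1
max flow = 46; residual-reachable set from 1 gives S-side
cut edges (S→T): {(2,3), (2,6), (4,3), (9,0), (10,3), (10,8)} total cap 46

Min-cut arcs: {(2,3), (2,6), (4,3), (9,0), (10,3), (10,8)} (total capacity 46)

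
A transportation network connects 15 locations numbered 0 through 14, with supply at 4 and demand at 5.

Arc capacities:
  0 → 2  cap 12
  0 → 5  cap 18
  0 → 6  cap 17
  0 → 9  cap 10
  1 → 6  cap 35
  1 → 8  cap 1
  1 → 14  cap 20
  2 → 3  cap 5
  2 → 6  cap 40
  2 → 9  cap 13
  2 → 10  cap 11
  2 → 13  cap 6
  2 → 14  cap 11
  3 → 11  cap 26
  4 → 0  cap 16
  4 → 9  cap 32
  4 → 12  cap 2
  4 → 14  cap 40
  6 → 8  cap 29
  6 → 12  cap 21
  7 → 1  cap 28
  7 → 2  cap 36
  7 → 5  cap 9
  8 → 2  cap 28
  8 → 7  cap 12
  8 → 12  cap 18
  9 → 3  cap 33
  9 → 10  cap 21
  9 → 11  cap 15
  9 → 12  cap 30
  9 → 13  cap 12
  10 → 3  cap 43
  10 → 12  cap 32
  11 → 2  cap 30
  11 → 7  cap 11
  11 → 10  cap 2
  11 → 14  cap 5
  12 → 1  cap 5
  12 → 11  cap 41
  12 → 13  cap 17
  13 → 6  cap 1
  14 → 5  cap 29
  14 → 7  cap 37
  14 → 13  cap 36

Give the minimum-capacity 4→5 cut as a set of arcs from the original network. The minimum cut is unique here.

augment #1: 4→0→5 push 16
augment #2: 4→14→5 push 29
augment #3: 4→14→7→5 push 9
max flow = 54; residual-reachable set from 4 gives S-side
cut edges (S→T): {(4,0), (7,5), (14,5)} total cap 54

Min-cut arcs: {(4,0), (7,5), (14,5)} (total capacity 54)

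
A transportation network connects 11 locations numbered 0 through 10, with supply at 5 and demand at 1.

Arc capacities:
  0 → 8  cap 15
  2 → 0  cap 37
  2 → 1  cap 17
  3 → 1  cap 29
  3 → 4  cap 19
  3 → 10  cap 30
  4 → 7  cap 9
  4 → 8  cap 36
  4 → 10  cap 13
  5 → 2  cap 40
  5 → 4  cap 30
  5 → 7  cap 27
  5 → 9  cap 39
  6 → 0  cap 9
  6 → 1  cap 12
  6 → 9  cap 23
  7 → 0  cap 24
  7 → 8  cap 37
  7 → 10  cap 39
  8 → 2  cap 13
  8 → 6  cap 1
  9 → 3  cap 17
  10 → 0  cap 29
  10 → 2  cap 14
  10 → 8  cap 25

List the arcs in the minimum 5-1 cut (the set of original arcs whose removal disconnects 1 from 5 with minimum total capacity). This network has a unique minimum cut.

Min-cut arcs: {(2,1), (8,6), (9,3)} (total capacity 35)

augment #1: 5→2→1 push 17
augment #2: 5→9→3→1 push 17
augment #3: 5→4→8→6→1 push 1
max flow = 35; residual-reachable set from 5 gives S-side
cut edges (S→T): {(2,1), (8,6), (9,3)} total cap 35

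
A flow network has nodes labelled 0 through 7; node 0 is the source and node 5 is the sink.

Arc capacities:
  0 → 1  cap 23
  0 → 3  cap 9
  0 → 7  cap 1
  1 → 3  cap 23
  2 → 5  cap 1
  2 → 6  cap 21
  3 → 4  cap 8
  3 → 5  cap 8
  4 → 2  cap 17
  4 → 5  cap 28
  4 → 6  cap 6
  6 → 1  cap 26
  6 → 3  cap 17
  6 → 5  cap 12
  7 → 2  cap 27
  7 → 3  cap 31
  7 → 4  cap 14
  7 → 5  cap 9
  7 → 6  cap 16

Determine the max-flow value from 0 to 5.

augment #1: 0→3→5 bottleneck 8, total now 8
augment #2: 0→7→5 bottleneck 1, total now 9
augment #3: 0→3→4→5 bottleneck 1, total now 10
augment #4: 0→1→3→4→5 bottleneck 7, total now 17

Maximum flow value: 17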